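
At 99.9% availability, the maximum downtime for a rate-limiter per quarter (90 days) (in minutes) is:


Formula: allowed downtime = period * (100 - SLA) / 100
Period (quarter (90 days)) = 129600 minutes
Unavailability fraction = (100 - 99.9) / 100
Allowed downtime = 129600 * (100 - 99.9) / 100
Allowed downtime = 129.6 minutes

129.6 minutes


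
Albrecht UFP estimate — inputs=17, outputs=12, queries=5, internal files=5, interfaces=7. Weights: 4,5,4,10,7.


UFP = EI*4 + EO*5 + EQ*4 + ILF*10 + EIF*7
UFP = 17*4 + 12*5 + 5*4 + 5*10 + 7*7
UFP = 68 + 60 + 20 + 50 + 49
UFP = 247

247


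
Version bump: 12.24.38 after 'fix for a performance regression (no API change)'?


Current: 12.24.38
Change category: 'fix for a performance regression (no API change)' → patch bump
SemVer rule: patch bump → increment PATCH (MAJOR and MINOR unchanged)
New: 12.24.39

12.24.39


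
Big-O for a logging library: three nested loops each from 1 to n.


Reasoning: three levels of nesting over n
Complexity: O(n^3)

O(n^3)


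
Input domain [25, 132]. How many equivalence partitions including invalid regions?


Valid range: [25, 132]
Class 1: x < 25 — invalid
Class 2: 25 ≤ x ≤ 132 — valid
Class 3: x > 132 — invalid
Total equivalence classes: 3

3 equivalence classes


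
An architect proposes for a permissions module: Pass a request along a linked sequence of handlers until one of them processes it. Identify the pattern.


This matches the Chain of Responsibility pattern

Chain of Responsibility


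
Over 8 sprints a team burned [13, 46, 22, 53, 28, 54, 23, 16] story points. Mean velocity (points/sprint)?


Formula: Avg velocity = Total points / Number of sprints
Points: [13, 46, 22, 53, 28, 54, 23, 16]
Sum = 13 + 46 + 22 + 53 + 28 + 54 + 23 + 16 = 255
Avg velocity = 255 / 8 = 31.88 points/sprint

31.88 points/sprint


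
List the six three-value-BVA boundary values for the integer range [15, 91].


Range: [15, 91]
Boundaries: just below min, min, min+1, max-1, max, just above max
Values: [14, 15, 16, 90, 91, 92]

[14, 15, 16, 90, 91, 92]


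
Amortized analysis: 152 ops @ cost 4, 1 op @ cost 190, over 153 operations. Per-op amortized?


Formula: Amortized cost = Total cost / Operations
Total cost = (152 * 4) + (1 * 190)
Total cost = 608 + 190 = 798
Amortized = 798 / 153 = 5.2157

5.2157


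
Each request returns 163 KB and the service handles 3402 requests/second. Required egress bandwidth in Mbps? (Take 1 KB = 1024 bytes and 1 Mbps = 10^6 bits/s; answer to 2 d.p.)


Formula: Mbps = payload_bytes * RPS * 8 / 1e6
Payload per request = 163 KB = 163 * 1024 = 166912 bytes
Total bytes/sec = 166912 * 3402 = 567834624
Total bits/sec = 567834624 * 8 = 4542676992
Mbps = 4542676992 / 1e6 = 4542.68

4542.68 Mbps


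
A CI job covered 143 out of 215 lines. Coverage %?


Coverage = covered / total * 100
Coverage = 143 / 215 * 100
Coverage = 66.51%

66.51%


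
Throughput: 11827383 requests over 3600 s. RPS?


Formula: throughput = requests / seconds
throughput = 11827383 / 3600
throughput = 3285.38 requests/second

3285.38 requests/second


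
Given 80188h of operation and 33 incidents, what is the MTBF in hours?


Formula: MTBF = Total operating time / Number of failures
MTBF = 80188 / 33
MTBF = 2429.94 hours

2429.94 hours


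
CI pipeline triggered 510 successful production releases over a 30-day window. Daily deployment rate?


Formula: deployments per day = releases / days
= 510 / 30
= 17.0 deploys/day
(equivalently, 119.0 deploys/week)

17.0 deploys/day


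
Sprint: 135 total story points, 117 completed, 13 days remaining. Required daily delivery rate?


Formula: Required rate = Remaining points / Days left
Remaining = 135 - 117 = 18 points
Required rate = 18 / 13 = 1.38 points/day

1.38 points/day


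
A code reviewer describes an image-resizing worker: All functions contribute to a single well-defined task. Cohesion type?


Reasoning: Best: single purpose
Type: Functional cohesion

Functional cohesion


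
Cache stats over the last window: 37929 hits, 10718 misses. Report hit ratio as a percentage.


Formula: hit rate = hits / (hits + misses) * 100
hit rate = 37929 / (37929 + 10718) * 100
hit rate = 37929 / 48647 * 100
hit rate = 77.97%

77.97%


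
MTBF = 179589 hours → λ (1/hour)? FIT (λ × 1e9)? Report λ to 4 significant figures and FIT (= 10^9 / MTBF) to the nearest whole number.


Formula: λ = 1 / MTBF; FIT = λ × 1e9 = 1e9 / MTBF
λ = 1 / 179589 ≈ 5.568e-06 failures/hour
FIT = 1e9 / 179589 ≈ 5568 failures per 1e9 hours (nearest whole number)

λ = 5.568e-06 /h, FIT = 5568


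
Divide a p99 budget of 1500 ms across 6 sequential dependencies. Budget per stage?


Formula: per_stage = total_budget / stages
per_stage = 1500 / 6
per_stage = 250.0 ms

250.0 ms


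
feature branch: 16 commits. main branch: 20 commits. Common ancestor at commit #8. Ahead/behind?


Common ancestor: commit #8
feature commits after divergence: 16 - 8 = 8
main commits after divergence: 20 - 8 = 12
feature is 8 commits ahead of main
main is 12 commits ahead of feature

feature ahead: 8, main ahead: 12


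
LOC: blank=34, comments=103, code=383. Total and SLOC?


Total LOC = blank + comment + code
Total LOC = 34 + 103 + 383 = 520
SLOC (source only) = code = 383

Total LOC: 520, SLOC: 383


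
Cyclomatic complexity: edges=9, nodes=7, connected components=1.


Formula: V(G) = E - N + 2P
V(G) = 9 - 7 + 2*1
V(G) = 2 + 2
V(G) = 4

4


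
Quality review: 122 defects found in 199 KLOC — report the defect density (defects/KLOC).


Defect density = defects / KLOC
Defect density = 122 / 199
Defect density = 0.613 defects/KLOC

0.613 defects/KLOC


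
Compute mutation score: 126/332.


Mutation score = killed / total * 100
Mutation score = 126 / 332 * 100
Mutation score = 37.95%

37.95%


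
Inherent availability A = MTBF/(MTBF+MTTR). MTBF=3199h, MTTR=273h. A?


Availability = MTBF / (MTBF + MTTR)
Availability = 3199 / (3199 + 273)
Availability = 3199 / 3472
Availability = 92.1371%

92.1371%


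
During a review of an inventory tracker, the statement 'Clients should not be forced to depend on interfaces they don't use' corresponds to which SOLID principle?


This describes the Interface Segregation Principle (ISP)

Interface Segregation Principle (ISP)


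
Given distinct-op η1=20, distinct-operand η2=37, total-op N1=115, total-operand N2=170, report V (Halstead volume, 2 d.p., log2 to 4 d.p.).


Formula: V = N * log2(η), where N = N1 + N2 and η = η1 + η2
η = 20 + 37 = 57
N = 115 + 170 = 285
log2(57) ≈ 5.8329
V = 285 * 5.8329 = 1662.38

1662.38


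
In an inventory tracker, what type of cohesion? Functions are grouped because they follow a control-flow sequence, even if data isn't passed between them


Reasoning: Grouped by order of execution within a routine, not by data flow
Type: Procedural cohesion

Procedural cohesion


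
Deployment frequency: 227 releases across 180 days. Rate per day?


Formula: deployments per day = releases / days
= 227 / 180
= 1.261 deploys/day
(equivalently, 8.83 deploys/week)

1.261 deploys/day


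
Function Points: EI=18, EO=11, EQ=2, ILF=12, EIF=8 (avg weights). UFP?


UFP = EI*4 + EO*5 + EQ*4 + ILF*10 + EIF*7
UFP = 18*4 + 11*5 + 2*4 + 12*10 + 8*7
UFP = 72 + 55 + 8 + 120 + 56
UFP = 311

311


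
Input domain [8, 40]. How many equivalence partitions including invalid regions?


Valid range: [8, 40]
Class 1: x < 8 — invalid
Class 2: 8 ≤ x ≤ 40 — valid
Class 3: x > 40 — invalid
Total equivalence classes: 3

3 equivalence classes


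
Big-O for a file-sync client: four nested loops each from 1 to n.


Reasoning: four levels of nesting
Complexity: O(n^4)

O(n^4)


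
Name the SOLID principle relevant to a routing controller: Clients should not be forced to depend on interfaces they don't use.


This describes the Interface Segregation Principle (ISP)

Interface Segregation Principle (ISP)


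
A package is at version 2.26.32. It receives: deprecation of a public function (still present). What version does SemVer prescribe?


Current: 2.26.32
Change category: 'deprecation of a public function (still present)' → minor bump
SemVer rule: minor bump → increment MINOR, reset PATCH to 0 (MAJOR unchanged)
New: 2.27.0

2.27.0


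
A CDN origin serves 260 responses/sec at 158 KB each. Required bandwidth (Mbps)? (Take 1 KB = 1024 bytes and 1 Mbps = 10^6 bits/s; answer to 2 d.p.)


Formula: Mbps = payload_bytes * RPS * 8 / 1e6
Payload per request = 158 KB = 158 * 1024 = 161792 bytes
Total bytes/sec = 161792 * 260 = 42065920
Total bits/sec = 42065920 * 8 = 336527360
Mbps = 336527360 / 1e6 = 336.53

336.53 Mbps


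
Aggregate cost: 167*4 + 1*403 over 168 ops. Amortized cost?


Formula: Amortized cost = Total cost / Operations
Total cost = (167 * 4) + (1 * 403)
Total cost = 668 + 403 = 1071
Amortized = 1071 / 168 = 6.375

6.375


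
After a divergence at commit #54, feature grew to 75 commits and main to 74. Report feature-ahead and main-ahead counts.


Common ancestor: commit #54
feature commits after divergence: 75 - 54 = 21
main commits after divergence: 74 - 54 = 20
feature is 21 commits ahead of main
main is 20 commits ahead of feature

feature ahead: 21, main ahead: 20


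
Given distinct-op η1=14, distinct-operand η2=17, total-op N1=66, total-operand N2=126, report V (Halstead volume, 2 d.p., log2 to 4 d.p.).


Formula: V = N * log2(η), where N = N1 + N2 and η = η1 + η2
η = 14 + 17 = 31
N = 66 + 126 = 192
log2(31) ≈ 4.9542
V = 192 * 4.9542 = 951.21

951.21


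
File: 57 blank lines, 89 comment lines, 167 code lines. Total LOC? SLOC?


Total LOC = blank + comment + code
Total LOC = 57 + 89 + 167 = 313
SLOC (source only) = code = 167

Total LOC: 313, SLOC: 167


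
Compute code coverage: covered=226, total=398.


Coverage = covered / total * 100
Coverage = 226 / 398 * 100
Coverage = 56.78%

56.78%


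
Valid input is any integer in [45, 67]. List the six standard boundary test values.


Range: [45, 67]
Boundaries: just below min, min, min+1, max-1, max, just above max
Values: [44, 45, 46, 66, 67, 68]

[44, 45, 46, 66, 67, 68]


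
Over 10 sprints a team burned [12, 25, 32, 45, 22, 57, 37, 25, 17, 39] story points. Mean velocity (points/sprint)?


Formula: Avg velocity = Total points / Number of sprints
Points: [12, 25, 32, 45, 22, 57, 37, 25, 17, 39]
Sum = 12 + 25 + 32 + 45 + 22 + 57 + 37 + 25 + 17 + 39 = 311
Avg velocity = 311 / 10 = 31.1 points/sprint

31.1 points/sprint


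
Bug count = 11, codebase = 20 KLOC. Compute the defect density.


Defect density = defects / KLOC
Defect density = 11 / 20
Defect density = 0.55 defects/KLOC

0.55 defects/KLOC


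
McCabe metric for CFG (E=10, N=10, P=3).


Formula: V(G) = E - N + 2P
V(G) = 10 - 10 + 2*3
V(G) = 0 + 6
V(G) = 6

6


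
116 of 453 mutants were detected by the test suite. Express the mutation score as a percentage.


Mutation score = killed / total * 100
Mutation score = 116 / 453 * 100
Mutation score = 25.61%

25.61%


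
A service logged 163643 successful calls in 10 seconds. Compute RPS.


Formula: throughput = requests / seconds
throughput = 163643 / 10
throughput = 16364.3 requests/second

16364.3 requests/second


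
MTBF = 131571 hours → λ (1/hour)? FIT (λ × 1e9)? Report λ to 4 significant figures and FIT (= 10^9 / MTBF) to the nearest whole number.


Formula: λ = 1 / MTBF; FIT = λ × 1e9 = 1e9 / MTBF
λ = 1 / 131571 ≈ 7.600e-06 failures/hour
FIT = 1e9 / 131571 ≈ 7600 failures per 1e9 hours (nearest whole number)

λ = 7.600e-06 /h, FIT = 7600


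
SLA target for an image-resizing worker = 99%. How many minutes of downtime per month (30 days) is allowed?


Formula: allowed downtime = period * (100 - SLA) / 100
Period (month (30 days)) = 43200 minutes
Unavailability fraction = (100 - 99.0) / 100
Allowed downtime = 43200 * (100 - 99.0) / 100
Allowed downtime = 432.0 minutes

432.0 minutes


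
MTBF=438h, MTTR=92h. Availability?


Availability = MTBF / (MTBF + MTTR)
Availability = 438 / (438 + 92)
Availability = 438 / 530
Availability = 82.6415%

82.6415%


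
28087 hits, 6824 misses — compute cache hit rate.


Formula: hit rate = hits / (hits + misses) * 100
hit rate = 28087 / (28087 + 6824) * 100
hit rate = 28087 / 34911 * 100
hit rate = 80.45%

80.45%


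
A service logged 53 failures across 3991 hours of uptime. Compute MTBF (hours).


Formula: MTBF = Total operating time / Number of failures
MTBF = 3991 / 53
MTBF = 75.3 hours

75.3 hours


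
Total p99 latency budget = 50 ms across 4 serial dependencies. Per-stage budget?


Formula: per_stage = total_budget / stages
per_stage = 50 / 4
per_stage = 12.5 ms

12.5 ms


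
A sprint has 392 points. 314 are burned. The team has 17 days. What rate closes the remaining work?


Formula: Required rate = Remaining points / Days left
Remaining = 392 - 314 = 78 points
Required rate = 78 / 17 = 4.59 points/day

4.59 points/day


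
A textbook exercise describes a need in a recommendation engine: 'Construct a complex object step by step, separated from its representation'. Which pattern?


This matches the Builder pattern

Builder


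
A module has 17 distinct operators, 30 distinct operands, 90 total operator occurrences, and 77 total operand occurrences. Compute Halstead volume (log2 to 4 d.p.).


Formula: V = N * log2(η), where N = N1 + N2 and η = η1 + η2
η = 17 + 30 = 47
N = 90 + 77 = 167
log2(47) ≈ 5.5546
V = 167 * 5.5546 = 927.62

927.62


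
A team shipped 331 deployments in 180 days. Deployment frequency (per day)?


Formula: deployments per day = releases / days
= 331 / 180
= 1.839 deploys/day
(equivalently, 12.87 deploys/week)

1.839 deploys/day


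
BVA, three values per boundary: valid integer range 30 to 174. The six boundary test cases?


Range: [30, 174]
Boundaries: just below min, min, min+1, max-1, max, just above max
Values: [29, 30, 31, 173, 174, 175]

[29, 30, 31, 173, 174, 175]


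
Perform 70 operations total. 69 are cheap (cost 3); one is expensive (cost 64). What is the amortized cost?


Formula: Amortized cost = Total cost / Operations
Total cost = (69 * 3) + (1 * 64)
Total cost = 207 + 64 = 271
Amortized = 271 / 70 = 3.8714

3.8714


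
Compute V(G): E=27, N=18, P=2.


Formula: V(G) = E - N + 2P
V(G) = 27 - 18 + 2*2
V(G) = 9 + 4
V(G) = 13

13


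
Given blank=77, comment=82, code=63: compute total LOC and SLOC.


Total LOC = blank + comment + code
Total LOC = 77 + 82 + 63 = 222
SLOC (source only) = code = 63

Total LOC: 222, SLOC: 63


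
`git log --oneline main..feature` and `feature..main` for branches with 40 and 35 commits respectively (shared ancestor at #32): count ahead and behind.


Common ancestor: commit #32
feature commits after divergence: 40 - 32 = 8
main commits after divergence: 35 - 32 = 3
feature is 8 commits ahead of main
main is 3 commits ahead of feature

feature ahead: 8, main ahead: 3


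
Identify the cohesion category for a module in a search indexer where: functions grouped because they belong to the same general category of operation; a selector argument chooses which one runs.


Reasoning: Grouped by category of activity, not by data or sequence
Type: Logical cohesion

Logical cohesion


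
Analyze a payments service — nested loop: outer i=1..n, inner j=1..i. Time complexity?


Reasoning: triangle: n(n+1)/2 ~ n^2/2
Complexity: O(n^2)

O(n^2)


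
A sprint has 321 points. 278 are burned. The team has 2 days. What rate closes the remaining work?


Formula: Required rate = Remaining points / Days left
Remaining = 321 - 278 = 43 points
Required rate = 43 / 2 = 21.5 points/day

21.5 points/day


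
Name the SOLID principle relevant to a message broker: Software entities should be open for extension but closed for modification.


This describes the Open/Closed Principle (OCP)

Open/Closed Principle (OCP)


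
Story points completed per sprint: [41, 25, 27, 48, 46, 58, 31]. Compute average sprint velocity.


Formula: Avg velocity = Total points / Number of sprints
Points: [41, 25, 27, 48, 46, 58, 31]
Sum = 41 + 25 + 27 + 48 + 46 + 58 + 31 = 276
Avg velocity = 276 / 7 = 39.43 points/sprint

39.43 points/sprint


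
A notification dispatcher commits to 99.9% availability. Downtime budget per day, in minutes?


Formula: allowed downtime = period * (100 - SLA) / 100
Period (day) = 1440 minutes
Unavailability fraction = (100 - 99.9) / 100
Allowed downtime = 1440 * (100 - 99.9) / 100
Allowed downtime = 1.44 minutes

1.44 minutes


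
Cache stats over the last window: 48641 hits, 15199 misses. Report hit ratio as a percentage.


Formula: hit rate = hits / (hits + misses) * 100
hit rate = 48641 / (48641 + 15199) * 100
hit rate = 48641 / 63840 * 100
hit rate = 76.19%

76.19%


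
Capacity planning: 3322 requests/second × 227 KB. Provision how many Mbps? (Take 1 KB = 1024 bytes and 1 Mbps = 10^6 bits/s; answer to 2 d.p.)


Formula: Mbps = payload_bytes * RPS * 8 / 1e6
Payload per request = 227 KB = 227 * 1024 = 232448 bytes
Total bytes/sec = 232448 * 3322 = 772192256
Total bits/sec = 772192256 * 8 = 6177538048
Mbps = 6177538048 / 1e6 = 6177.54

6177.54 Mbps


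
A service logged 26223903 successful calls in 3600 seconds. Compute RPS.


Formula: throughput = requests / seconds
throughput = 26223903 / 3600
throughput = 7284.42 requests/second

7284.42 requests/second


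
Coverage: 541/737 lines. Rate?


Coverage = covered / total * 100
Coverage = 541 / 737 * 100
Coverage = 73.41%

73.41%


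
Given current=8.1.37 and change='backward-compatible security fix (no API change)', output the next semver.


Current: 8.1.37
Change category: 'backward-compatible security fix (no API change)' → patch bump
SemVer rule: patch bump → increment PATCH (MAJOR and MINOR unchanged)
New: 8.1.38

8.1.38


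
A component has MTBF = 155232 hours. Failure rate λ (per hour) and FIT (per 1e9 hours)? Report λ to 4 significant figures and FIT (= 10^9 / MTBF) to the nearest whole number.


Formula: λ = 1 / MTBF; FIT = λ × 1e9 = 1e9 / MTBF
λ = 1 / 155232 ≈ 6.442e-06 failures/hour
FIT = 1e9 / 155232 ≈ 6442 failures per 1e9 hours (nearest whole number)

λ = 6.442e-06 /h, FIT = 6442


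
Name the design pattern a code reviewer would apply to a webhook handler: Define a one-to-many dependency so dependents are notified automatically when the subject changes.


This matches the Observer pattern

Observer


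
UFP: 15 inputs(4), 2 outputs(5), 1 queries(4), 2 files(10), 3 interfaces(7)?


UFP = EI*4 + EO*5 + EQ*4 + ILF*10 + EIF*7
UFP = 15*4 + 2*5 + 1*4 + 2*10 + 3*7
UFP = 60 + 10 + 4 + 20 + 21
UFP = 115

115


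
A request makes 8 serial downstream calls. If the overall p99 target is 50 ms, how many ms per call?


Formula: per_stage = total_budget / stages
per_stage = 50 / 8
per_stage = 6.25 ms

6.25 ms


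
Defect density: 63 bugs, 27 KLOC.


Defect density = defects / KLOC
Defect density = 63 / 27
Defect density = 2.333 defects/KLOC

2.333 defects/KLOC


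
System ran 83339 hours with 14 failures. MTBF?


Formula: MTBF = Total operating time / Number of failures
MTBF = 83339 / 14
MTBF = 5952.79 hours

5952.79 hours


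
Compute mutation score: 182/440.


Mutation score = killed / total * 100
Mutation score = 182 / 440 * 100
Mutation score = 41.36%

41.36%


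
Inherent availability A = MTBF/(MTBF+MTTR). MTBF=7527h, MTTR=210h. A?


Availability = MTBF / (MTBF + MTTR)
Availability = 7527 / (7527 + 210)
Availability = 7527 / 7737
Availability = 97.2858%

97.2858%


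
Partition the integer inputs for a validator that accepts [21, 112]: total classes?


Valid range: [21, 112]
Class 1: x < 21 — invalid
Class 2: 21 ≤ x ≤ 112 — valid
Class 3: x > 112 — invalid
Total equivalence classes: 3

3 equivalence classes


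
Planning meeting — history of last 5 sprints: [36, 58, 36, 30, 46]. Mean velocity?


Formula: Avg velocity = Total points / Number of sprints
Points: [36, 58, 36, 30, 46]
Sum = 36 + 58 + 36 + 30 + 46 = 206
Avg velocity = 206 / 5 = 41.2 points/sprint

41.2 points/sprint


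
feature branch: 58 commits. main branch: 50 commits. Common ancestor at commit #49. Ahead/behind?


Common ancestor: commit #49
feature commits after divergence: 58 - 49 = 9
main commits after divergence: 50 - 49 = 1
feature is 9 commits ahead of main
main is 1 commits ahead of feature

feature ahead: 9, main ahead: 1


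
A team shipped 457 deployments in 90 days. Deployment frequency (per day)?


Formula: deployments per day = releases / days
= 457 / 90
= 5.078 deploys/day
(equivalently, 35.54 deploys/week)

5.078 deploys/day


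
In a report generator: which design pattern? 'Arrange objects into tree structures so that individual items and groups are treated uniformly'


This matches the Composite pattern

Composite


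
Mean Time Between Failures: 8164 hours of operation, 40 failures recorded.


Formula: MTBF = Total operating time / Number of failures
MTBF = 8164 / 40
MTBF = 204.1 hours

204.1 hours


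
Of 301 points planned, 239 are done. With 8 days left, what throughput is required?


Formula: Required rate = Remaining points / Days left
Remaining = 301 - 239 = 62 points
Required rate = 62 / 8 = 7.75 points/day

7.75 points/day


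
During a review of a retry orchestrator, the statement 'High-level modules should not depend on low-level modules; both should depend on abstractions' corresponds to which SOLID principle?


This describes the Dependency Inversion Principle (DIP)

Dependency Inversion Principle (DIP)


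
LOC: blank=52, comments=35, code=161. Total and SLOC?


Total LOC = blank + comment + code
Total LOC = 52 + 35 + 161 = 248
SLOC (source only) = code = 161

Total LOC: 248, SLOC: 161


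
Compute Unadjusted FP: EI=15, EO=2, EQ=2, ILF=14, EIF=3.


UFP = EI*4 + EO*5 + EQ*4 + ILF*10 + EIF*7
UFP = 15*4 + 2*5 + 2*4 + 14*10 + 3*7
UFP = 60 + 10 + 8 + 140 + 21
UFP = 239

239


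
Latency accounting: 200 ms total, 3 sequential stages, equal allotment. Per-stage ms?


Formula: per_stage = total_budget / stages
per_stage = 200 / 3
per_stage = 66.67 ms

66.67 ms


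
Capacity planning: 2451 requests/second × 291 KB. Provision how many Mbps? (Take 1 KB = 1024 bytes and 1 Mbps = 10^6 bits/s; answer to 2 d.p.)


Formula: Mbps = payload_bytes * RPS * 8 / 1e6
Payload per request = 291 KB = 291 * 1024 = 297984 bytes
Total bytes/sec = 297984 * 2451 = 730358784
Total bits/sec = 730358784 * 8 = 5842870272
Mbps = 5842870272 / 1e6 = 5842.87

5842.87 Mbps


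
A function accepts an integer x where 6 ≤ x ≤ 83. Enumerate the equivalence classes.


Valid range: [6, 83]
Class 1: x < 6 — invalid
Class 2: 6 ≤ x ≤ 83 — valid
Class 3: x > 83 — invalid
Total equivalence classes: 3

3 equivalence classes


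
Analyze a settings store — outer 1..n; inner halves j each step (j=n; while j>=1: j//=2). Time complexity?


Reasoning: n times log n
Complexity: O(n log n)

O(n log n)


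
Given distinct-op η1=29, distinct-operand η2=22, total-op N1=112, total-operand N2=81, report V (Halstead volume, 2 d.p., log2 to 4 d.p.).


Formula: V = N * log2(η), where N = N1 + N2 and η = η1 + η2
η = 29 + 22 = 51
N = 112 + 81 = 193
log2(51) ≈ 5.6724
V = 193 * 5.6724 = 1094.77

1094.77


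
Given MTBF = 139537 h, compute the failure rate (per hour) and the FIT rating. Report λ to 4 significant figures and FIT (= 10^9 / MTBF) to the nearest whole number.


Formula: λ = 1 / MTBF; FIT = λ × 1e9 = 1e9 / MTBF
λ = 1 / 139537 ≈ 7.167e-06 failures/hour
FIT = 1e9 / 139537 ≈ 7167 failures per 1e9 hours (nearest whole number)

λ = 7.167e-06 /h, FIT = 7167


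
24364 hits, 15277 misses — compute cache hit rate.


Formula: hit rate = hits / (hits + misses) * 100
hit rate = 24364 / (24364 + 15277) * 100
hit rate = 24364 / 39641 * 100
hit rate = 61.46%

61.46%


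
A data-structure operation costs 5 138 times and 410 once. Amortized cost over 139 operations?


Formula: Amortized cost = Total cost / Operations
Total cost = (138 * 5) + (1 * 410)
Total cost = 690 + 410 = 1100
Amortized = 1100 / 139 = 7.9137

7.9137


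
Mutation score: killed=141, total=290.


Mutation score = killed / total * 100
Mutation score = 141 / 290 * 100
Mutation score = 48.62%

48.62%


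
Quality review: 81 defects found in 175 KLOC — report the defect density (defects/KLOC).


Defect density = defects / KLOC
Defect density = 81 / 175
Defect density = 0.463 defects/KLOC

0.463 defects/KLOC


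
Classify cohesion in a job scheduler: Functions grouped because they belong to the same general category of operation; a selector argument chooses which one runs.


Reasoning: Grouped by category of activity, not by data or sequence
Type: Logical cohesion

Logical cohesion


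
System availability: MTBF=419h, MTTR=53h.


Availability = MTBF / (MTBF + MTTR)
Availability = 419 / (419 + 53)
Availability = 419 / 472
Availability = 88.7712%

88.7712%


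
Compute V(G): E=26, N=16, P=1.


Formula: V(G) = E - N + 2P
V(G) = 26 - 16 + 2*1
V(G) = 10 + 2
V(G) = 12

12


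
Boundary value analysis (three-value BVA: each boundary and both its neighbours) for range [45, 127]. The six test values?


Range: [45, 127]
Boundaries: just below min, min, min+1, max-1, max, just above max
Values: [44, 45, 46, 126, 127, 128]

[44, 45, 46, 126, 127, 128]


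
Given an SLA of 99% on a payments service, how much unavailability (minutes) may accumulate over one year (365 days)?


Formula: allowed downtime = period * (100 - SLA) / 100
Period (year (365 days)) = 525600 minutes
Unavailability fraction = (100 - 99.0) / 100
Allowed downtime = 525600 * (100 - 99.0) / 100
Allowed downtime = 5256.0 minutes

5256.0 minutes


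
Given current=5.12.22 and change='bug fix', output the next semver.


Current: 5.12.22
Change category: 'bug fix' → patch bump
SemVer rule: patch bump → increment PATCH (MAJOR and MINOR unchanged)
New: 5.12.23

5.12.23


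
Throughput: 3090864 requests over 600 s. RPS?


Formula: throughput = requests / seconds
throughput = 3090864 / 600
throughput = 5151.44 requests/second

5151.44 requests/second


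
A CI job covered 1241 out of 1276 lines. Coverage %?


Coverage = covered / total * 100
Coverage = 1241 / 1276 * 100
Coverage = 97.26%

97.26%


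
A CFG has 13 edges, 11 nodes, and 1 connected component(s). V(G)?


Formula: V(G) = E - N + 2P
V(G) = 13 - 11 + 2*1
V(G) = 2 + 2
V(G) = 4

4


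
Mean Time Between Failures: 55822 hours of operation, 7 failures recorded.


Formula: MTBF = Total operating time / Number of failures
MTBF = 55822 / 7
MTBF = 7974.57 hours

7974.57 hours


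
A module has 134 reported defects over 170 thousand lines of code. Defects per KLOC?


Defect density = defects / KLOC
Defect density = 134 / 170
Defect density = 0.788 defects/KLOC

0.788 defects/KLOC


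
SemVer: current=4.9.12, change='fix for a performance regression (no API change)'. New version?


Current: 4.9.12
Change category: 'fix for a performance regression (no API change)' → patch bump
SemVer rule: patch bump → increment PATCH (MAJOR and MINOR unchanged)
New: 4.9.13

4.9.13


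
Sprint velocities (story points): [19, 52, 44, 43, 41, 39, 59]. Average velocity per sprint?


Formula: Avg velocity = Total points / Number of sprints
Points: [19, 52, 44, 43, 41, 39, 59]
Sum = 19 + 52 + 44 + 43 + 41 + 39 + 59 = 297
Avg velocity = 297 / 7 = 42.43 points/sprint

42.43 points/sprint


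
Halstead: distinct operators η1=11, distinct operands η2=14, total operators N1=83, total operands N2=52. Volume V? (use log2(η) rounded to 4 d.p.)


Formula: V = N * log2(η), where N = N1 + N2 and η = η1 + η2
η = 11 + 14 = 25
N = 83 + 52 = 135
log2(25) ≈ 4.6439
V = 135 * 4.6439 = 626.93

626.93


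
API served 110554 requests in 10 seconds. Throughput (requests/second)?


Formula: throughput = requests / seconds
throughput = 110554 / 10
throughput = 11055.4 requests/second

11055.4 requests/second


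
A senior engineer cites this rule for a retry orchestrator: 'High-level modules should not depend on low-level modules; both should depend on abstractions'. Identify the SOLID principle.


This describes the Dependency Inversion Principle (DIP)

Dependency Inversion Principle (DIP)


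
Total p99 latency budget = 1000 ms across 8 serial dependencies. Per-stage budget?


Formula: per_stage = total_budget / stages
per_stage = 1000 / 8
per_stage = 125.0 ms

125.0 ms


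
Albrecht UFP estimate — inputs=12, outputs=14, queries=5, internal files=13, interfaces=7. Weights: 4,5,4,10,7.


UFP = EI*4 + EO*5 + EQ*4 + ILF*10 + EIF*7
UFP = 12*4 + 14*5 + 5*4 + 13*10 + 7*7
UFP = 48 + 70 + 20 + 130 + 49
UFP = 317

317


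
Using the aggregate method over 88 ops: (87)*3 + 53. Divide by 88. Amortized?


Formula: Amortized cost = Total cost / Operations
Total cost = (87 * 3) + (1 * 53)
Total cost = 261 + 53 = 314
Amortized = 314 / 88 = 3.5682

3.5682


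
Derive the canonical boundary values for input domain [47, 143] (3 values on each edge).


Range: [47, 143]
Boundaries: just below min, min, min+1, max-1, max, just above max
Values: [46, 47, 48, 142, 143, 144]

[46, 47, 48, 142, 143, 144]


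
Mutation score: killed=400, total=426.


Mutation score = killed / total * 100
Mutation score = 400 / 426 * 100
Mutation score = 93.9%

93.9%


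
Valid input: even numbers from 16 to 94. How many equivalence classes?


Constraint: even integers in [16, 94]
Class 1: x < 16 — out-of-range invalid
Class 2: x in [16,94] but odd — wrong type invalid
Class 3: x in [16,94] and even — valid
Class 4: x > 94 — out-of-range invalid
Total equivalence classes: 4

4 equivalence classes


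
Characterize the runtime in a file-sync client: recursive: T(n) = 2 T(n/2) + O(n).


Reasoning: master theorem case 2 (merge-sort recurrence)
Complexity: O(n log n)

O(n log n)


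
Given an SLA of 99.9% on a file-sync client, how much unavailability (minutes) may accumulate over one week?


Formula: allowed downtime = period * (100 - SLA) / 100
Period (week) = 10080 minutes
Unavailability fraction = (100 - 99.9) / 100
Allowed downtime = 10080 * (100 - 99.9) / 100
Allowed downtime = 10.08 minutes

10.08 minutes


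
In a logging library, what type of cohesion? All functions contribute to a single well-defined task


Reasoning: Best: single purpose
Type: Functional cohesion

Functional cohesion


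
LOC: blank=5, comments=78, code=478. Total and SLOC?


Total LOC = blank + comment + code
Total LOC = 5 + 78 + 478 = 561
SLOC (source only) = code = 478

Total LOC: 561, SLOC: 478


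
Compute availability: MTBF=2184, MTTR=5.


Availability = MTBF / (MTBF + MTTR)
Availability = 2184 / (2184 + 5)
Availability = 2184 / 2189
Availability = 99.7716%

99.7716%


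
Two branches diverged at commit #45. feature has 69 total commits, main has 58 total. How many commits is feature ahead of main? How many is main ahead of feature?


Common ancestor: commit #45
feature commits after divergence: 69 - 45 = 24
main commits after divergence: 58 - 45 = 13
feature is 24 commits ahead of main
main is 13 commits ahead of feature

feature ahead: 24, main ahead: 13


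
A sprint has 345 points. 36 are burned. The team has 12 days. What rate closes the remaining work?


Formula: Required rate = Remaining points / Days left
Remaining = 345 - 36 = 309 points
Required rate = 309 / 12 = 25.75 points/day

25.75 points/day


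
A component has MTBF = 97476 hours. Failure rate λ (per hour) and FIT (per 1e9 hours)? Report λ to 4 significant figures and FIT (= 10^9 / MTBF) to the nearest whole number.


Formula: λ = 1 / MTBF; FIT = λ × 1e9 = 1e9 / MTBF
λ = 1 / 97476 ≈ 1.026e-05 failures/hour
FIT = 1e9 / 97476 ≈ 10259 failures per 1e9 hours (nearest whole number)

λ = 1.026e-05 /h, FIT = 10259


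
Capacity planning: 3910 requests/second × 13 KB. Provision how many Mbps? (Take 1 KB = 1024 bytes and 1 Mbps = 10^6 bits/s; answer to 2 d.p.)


Formula: Mbps = payload_bytes * RPS * 8 / 1e6
Payload per request = 13 KB = 13 * 1024 = 13312 bytes
Total bytes/sec = 13312 * 3910 = 52049920
Total bits/sec = 52049920 * 8 = 416399360
Mbps = 416399360 / 1e6 = 416.4

416.4 Mbps


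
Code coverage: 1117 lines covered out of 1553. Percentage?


Coverage = covered / total * 100
Coverage = 1117 / 1553 * 100
Coverage = 71.93%

71.93%


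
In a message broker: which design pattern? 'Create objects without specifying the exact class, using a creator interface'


This matches the Factory Method pattern

Factory Method


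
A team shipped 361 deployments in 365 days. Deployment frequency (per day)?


Formula: deployments per day = releases / days
= 361 / 365
= 0.989 deploys/day
(equivalently, 6.92 deploys/week)

0.989 deploys/day


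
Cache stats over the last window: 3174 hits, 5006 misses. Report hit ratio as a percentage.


Formula: hit rate = hits / (hits + misses) * 100
hit rate = 3174 / (3174 + 5006) * 100
hit rate = 3174 / 8180 * 100
hit rate = 38.8%

38.8%


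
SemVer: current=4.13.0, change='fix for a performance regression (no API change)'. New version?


Current: 4.13.0
Change category: 'fix for a performance regression (no API change)' → patch bump
SemVer rule: patch bump → increment PATCH (MAJOR and MINOR unchanged)
New: 4.13.1

4.13.1


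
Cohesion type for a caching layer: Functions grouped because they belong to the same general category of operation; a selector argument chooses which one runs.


Reasoning: Grouped by category of activity, not by data or sequence
Type: Logical cohesion

Logical cohesion


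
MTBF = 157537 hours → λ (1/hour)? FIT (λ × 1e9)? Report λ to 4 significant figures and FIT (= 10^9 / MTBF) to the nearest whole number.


Formula: λ = 1 / MTBF; FIT = λ × 1e9 = 1e9 / MTBF
λ = 1 / 157537 ≈ 6.348e-06 failures/hour
FIT = 1e9 / 157537 ≈ 6348 failures per 1e9 hours (nearest whole number)

λ = 6.348e-06 /h, FIT = 6348


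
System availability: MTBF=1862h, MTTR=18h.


Availability = MTBF / (MTBF + MTTR)
Availability = 1862 / (1862 + 18)
Availability = 1862 / 1880
Availability = 99.0426%

99.0426%


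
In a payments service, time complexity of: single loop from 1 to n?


Reasoning: one pass through n items
Complexity: O(n)

O(n)


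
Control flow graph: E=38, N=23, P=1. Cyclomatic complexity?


Formula: V(G) = E - N + 2P
V(G) = 38 - 23 + 2*1
V(G) = 15 + 2
V(G) = 17

17


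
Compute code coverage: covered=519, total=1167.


Coverage = covered / total * 100
Coverage = 519 / 1167 * 100
Coverage = 44.47%

44.47%


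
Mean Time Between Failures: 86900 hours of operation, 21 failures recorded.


Formula: MTBF = Total operating time / Number of failures
MTBF = 86900 / 21
MTBF = 4138.1 hours

4138.1 hours


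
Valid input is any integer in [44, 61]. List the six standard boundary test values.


Range: [44, 61]
Boundaries: just below min, min, min+1, max-1, max, just above max
Values: [43, 44, 45, 60, 61, 62]

[43, 44, 45, 60, 61, 62]


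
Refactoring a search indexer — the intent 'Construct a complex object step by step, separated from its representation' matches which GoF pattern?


This matches the Builder pattern

Builder


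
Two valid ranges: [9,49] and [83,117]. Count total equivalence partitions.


Valid ranges: [9,49] and [83,117]
Class 1: x < 9 — invalid
Class 2: 9 ≤ x ≤ 49 — valid
Class 3: 49 < x < 83 — invalid (gap between ranges)
Class 4: 83 ≤ x ≤ 117 — valid
Class 5: x > 117 — invalid
Total equivalence classes: 5

5 equivalence classes


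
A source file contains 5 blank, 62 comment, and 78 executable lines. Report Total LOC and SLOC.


Total LOC = blank + comment + code
Total LOC = 5 + 62 + 78 = 145
SLOC (source only) = code = 78

Total LOC: 145, SLOC: 78


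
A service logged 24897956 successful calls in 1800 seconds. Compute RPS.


Formula: throughput = requests / seconds
throughput = 24897956 / 1800
throughput = 13832.2 requests/second

13832.2 requests/second


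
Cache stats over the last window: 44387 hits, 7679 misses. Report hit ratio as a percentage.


Formula: hit rate = hits / (hits + misses) * 100
hit rate = 44387 / (44387 + 7679) * 100
hit rate = 44387 / 52066 * 100
hit rate = 85.25%

85.25%


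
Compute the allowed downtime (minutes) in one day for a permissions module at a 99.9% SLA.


Formula: allowed downtime = period * (100 - SLA) / 100
Period (day) = 1440 minutes
Unavailability fraction = (100 - 99.9) / 100
Allowed downtime = 1440 * (100 - 99.9) / 100
Allowed downtime = 1.44 minutes

1.44 minutes


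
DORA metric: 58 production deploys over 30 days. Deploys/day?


Formula: deployments per day = releases / days
= 58 / 30
= 1.933 deploys/day
(equivalently, 13.53 deploys/week)

1.933 deploys/day


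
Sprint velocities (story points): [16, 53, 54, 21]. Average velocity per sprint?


Formula: Avg velocity = Total points / Number of sprints
Points: [16, 53, 54, 21]
Sum = 16 + 53 + 54 + 21 = 144
Avg velocity = 144 / 4 = 36.0 points/sprint

36.0 points/sprint


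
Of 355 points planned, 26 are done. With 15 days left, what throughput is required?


Formula: Required rate = Remaining points / Days left
Remaining = 355 - 26 = 329 points
Required rate = 329 / 15 = 21.93 points/day

21.93 points/day


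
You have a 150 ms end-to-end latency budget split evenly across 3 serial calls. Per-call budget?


Formula: per_stage = total_budget / stages
per_stage = 150 / 3
per_stage = 50.0 ms

50.0 ms


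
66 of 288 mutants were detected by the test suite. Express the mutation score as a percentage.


Mutation score = killed / total * 100
Mutation score = 66 / 288 * 100
Mutation score = 22.92%

22.92%


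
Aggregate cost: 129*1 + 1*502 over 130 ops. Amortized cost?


Formula: Amortized cost = Total cost / Operations
Total cost = (129 * 1) + (1 * 502)
Total cost = 129 + 502 = 631
Amortized = 631 / 130 = 4.8538

4.8538


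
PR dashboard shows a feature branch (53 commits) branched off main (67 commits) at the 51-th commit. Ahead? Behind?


Common ancestor: commit #51
feature commits after divergence: 53 - 51 = 2
main commits after divergence: 67 - 51 = 16
feature is 2 commits ahead of main
main is 16 commits ahead of feature

feature ahead: 2, main ahead: 16


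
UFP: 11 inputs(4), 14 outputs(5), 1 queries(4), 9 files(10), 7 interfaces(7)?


UFP = EI*4 + EO*5 + EQ*4 + ILF*10 + EIF*7
UFP = 11*4 + 14*5 + 1*4 + 9*10 + 7*7
UFP = 44 + 70 + 4 + 90 + 49
UFP = 257

257


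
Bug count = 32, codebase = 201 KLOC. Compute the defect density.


Defect density = defects / KLOC
Defect density = 32 / 201
Defect density = 0.159 defects/KLOC

0.159 defects/KLOC


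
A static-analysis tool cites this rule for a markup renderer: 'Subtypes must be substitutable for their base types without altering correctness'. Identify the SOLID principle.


This describes the Liskov Substitution Principle (LSP)

Liskov Substitution Principle (LSP)


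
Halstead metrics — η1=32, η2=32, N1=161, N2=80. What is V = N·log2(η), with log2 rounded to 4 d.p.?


Formula: V = N * log2(η), where N = N1 + N2 and η = η1 + η2
η = 32 + 32 = 64
N = 161 + 80 = 241
log2(64) ≈ 6.0000
V = 241 * 6.0000 = 1446.00

1446.00


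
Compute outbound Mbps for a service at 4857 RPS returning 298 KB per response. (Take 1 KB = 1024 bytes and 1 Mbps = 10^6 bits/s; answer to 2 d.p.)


Formula: Mbps = payload_bytes * RPS * 8 / 1e6
Payload per request = 298 KB = 298 * 1024 = 305152 bytes
Total bytes/sec = 305152 * 4857 = 1482123264
Total bits/sec = 1482123264 * 8 = 11856986112
Mbps = 11856986112 / 1e6 = 11856.99

11856.99 Mbps
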